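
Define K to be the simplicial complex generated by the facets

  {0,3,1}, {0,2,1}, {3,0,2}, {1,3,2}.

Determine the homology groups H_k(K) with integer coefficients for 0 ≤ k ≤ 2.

Order the vertices as 0 < 1 < 2 < 3. Listing each simplex with vertices in this order, K has dimension 2 with simplices:

  0-simplices (4): [0], [1], [2], [3]
  1-simplices (6): [0,1], [0,2], [0,3], [1,2], [1,3], [2,3]
  2-simplices (4): [0,1,2], [0,1,3], [0,2,3], [1,2,3]

so the chain groups are C_0 ≅ Z^4, C_1 ≅ Z^6, C_2 ≅ Z^4.

Boundary ∂_1: C_1 → C_0 is given by ∂[p,q] = [q] − [p]. For instance
  ∂[0,2] = [2] − [0].
This gives a 4×6 integer matrix of rank 3; reducing to Smith normal form yields diagonal entries (1,1,1).

Boundary ∂_2: C_2 → C_1 acts by ∂[p,q,r] = [q,r] − [p,r] + [p,q]. For instance
  ∂[0,2,3] = [2,3] − [0,3] + [0,2],
  ∂[0,1,2] = [1,2] − [0,2] + [0,1].
The resulting 6×4 matrix has rank 3, and its Smith normal form has invariant factors (1,1,1).

Computing H_k = (kernel of ∂_k) / (image of ∂_{k+1}):

  H_0: rank C_0 − rank ∂_1 = 4 − 3 = 1, and the invariant factors of ∂_1 are all 1, so H_0 = Z.
  H_1: rank ker ∂_1 − rank ∂_2 = (6 − 3) − 3 = 0, and the invariant factors of ∂_2 are all 1, so H_1 = 0.
  H_2: rank ker ∂_2 − rank ∂_3 = (4 − 3) − 0 = 1, and there is no ∂_3, so H_2 = Z.

As a check, the Euler characteristic is 4 − 6 + 4 = 2, which agrees with 1 − 0 + 1 = 2.

H_0 ≅ Z,  H_1 = 0,  H_2 ≅ Z.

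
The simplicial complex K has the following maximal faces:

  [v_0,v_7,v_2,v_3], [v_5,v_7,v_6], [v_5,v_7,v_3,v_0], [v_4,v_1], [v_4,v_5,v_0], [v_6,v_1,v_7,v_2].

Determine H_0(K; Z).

Fix the vertex order v_0 < v_1 < v_2 < v_3 < v_4 < v_5 < v_6 < v_7 and write every simplex with vertices in increasing order. Then dim K = 3 and the simplices of K are:

  0-simplices (8): [v_0], [v_1], [v_2], [v_3], [v_4], [v_5], [v_6], [v_7]
  1-simplices (18): (18 of them)
  2-simplices (13): (13 of them)
  3-simplices (3): [v_0,v_2,v_3,v_7], [v_0,v_3,v_5,v_7], [v_1,v_2,v_6,v_7]

giving chain groups C_0 ≅ Z^8, C_1 ≅ Z^18, C_2 ≅ Z^13, C_3 ≅ Z^3.

The boundary map ∂_1: C_1 → C_0 is given by ∂[p,q] = [q] − [p]. For instance
  ∂[v_1,v_4] = [v_4] − [v_1].
The 8×18 boundary matrix has rank 7 and Smith normal form diag(1,1,1,1,1,1,1).

The boundary map ∂_2: C_2 → C_1 sends each 2-simplex [p,q,r] to [q,r] − [p,r] + [p,q]. For instance
  ∂[v_3,v_5,v_7] = [v_5,v_7] − [v_3,v_7] + [v_3,v_5],
  ∂[v_5,v_6,v_7] = [v_6,v_7] − [v_5,v_7] + [v_5,v_6].
As a 18×13 matrix over Z this has rank 10, with invariant factors (1,1,1,1,1,1,1,1,1,1).

The boundary map ∂_3: C_3 → C_2 sends each 3-simplex σ to the alternating sum Σ_i (−1)^i (σ with its i-th vertex removed). For instance
  ∂[v_1,v_2,v_6,v_7] = [v_2,v_6,v_7] − [v_1,v_6,v_7] + [v_1,v_2,v_7] − [v_1,v_2,v_6],
  ∂[v_0,v_3,v_5,v_7] = [v_3,v_5,v_7] − [v_0,v_5,v_7] + [v_0,v_3,v_7] − [v_0,v_3,v_5].
The 13×3 boundary matrix has rank 3 and Smith normal form diag(1,1,1).

Reading off H_k = ker ∂_k / im ∂_{k+1}:

  H_0: rank C_0 − rank ∂_1 = 8 − 7 = 1, and the invariant factors of ∂_1 are all 1, so H_0 = Z.

H_0 = Z.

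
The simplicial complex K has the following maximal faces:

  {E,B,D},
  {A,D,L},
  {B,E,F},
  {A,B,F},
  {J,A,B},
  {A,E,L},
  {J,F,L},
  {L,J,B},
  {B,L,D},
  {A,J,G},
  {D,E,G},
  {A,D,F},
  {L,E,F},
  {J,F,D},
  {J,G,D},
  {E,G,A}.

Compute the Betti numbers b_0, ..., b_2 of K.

b_0 = 1, b_1 = 2, b_2 = 1.

We work with the vertex ordering A < B < D < E < F < G < J < L. The simplices of K, each written with vertices in increasing order, are:

  0-simplices (8): A, B, D, E, F, G, J, L
  1-simplices (24): AB, AD, AE, AF, AG, AJ, AL, BD, BE, BF, BJ, BL, DE, DF, DG, DJ, DL, EF, EG, EL, FJ, FL, GJ, JL
  2-simplices (16): ABF, ABJ, ADF, ADL, AEG, AEL, AGJ, BDE, BDL, BEF, BJL, DEG, DFJ, DGJ, EFL, FJL

giving chain groups C_0 ≅ Z^8, C_1 ≅ Z^24, C_2 ≅ Z^16.

∂_1: C_1 → C_0 is given by ∂[p,q] = [q] − [p].
As a 8×24 matrix over Z this has rank 7, with invariant factors (1,1,1,1,1,1,1).

∂_2: C_2 → C_1 maps a triangle to the signed sum of its edges. For instance
  ∂ADL = DL − AL + AD,
  ∂BEF = EF − BF + BE.
The 24×16 boundary matrix has rank 15 and Smith normal form diag(1,1,1,1,1,1,1,1,1,1,1,1,1,1,1).

Reading off H_k = ker ∂_k / im ∂_{k+1}:

  H_0: rank C_0 − rank ∂_1 = 8 − 7 = 1, and the invariant factors of ∂_1 are all 1, so H_0 = Z.
  H_1: rank ker ∂_1 − rank ∂_2 = (24 − 7) − 15 = 2, and the invariant factors of ∂_2 are all 1, so H_1 = Z^2.
  H_2: rank ker ∂_2 − rank ∂_3 = (16 − 15) − 0 = 1, and there is no ∂_3, so H_2 = Z.

(K is a triangulation of the torus T^2.)

Hence the Betti numbers are b_0 = 1, b_1 = 2, b_2 = 1.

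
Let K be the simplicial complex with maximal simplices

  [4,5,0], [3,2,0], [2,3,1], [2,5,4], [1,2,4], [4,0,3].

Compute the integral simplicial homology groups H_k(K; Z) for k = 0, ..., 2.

H_0 = Z,  H_1 = Z,  H_2 = 0.

Order the vertices as 0 < 1 < 2 < 3 < 4 < 5. Listing each simplex with vertices in this order, K has dimension 2 with simplices:

  0-simplices (6): [0], [1], [2], [3], [4], [5]
  1-simplices (12): [0,2], [0,3], [0,4], [0,5], [1,2], [1,3], [1,4], [2,3], [2,4], [2,5], [3,4], [4,5]
  2-simplices (6): [0,2,3], [0,3,4], [0,4,5], [1,2,3], [1,2,4], [2,4,5]

so the chain groups are C_0 ≅ Z^6, C_1 ≅ Z^12, C_2 ≅ Z^6.

Boundary ∂_1: C_1 → C_0 sends each edge [p,q] (with p < q) to q − p.
The 6×12 boundary matrix has rank 5 and Smith normal form diag(1,1,1,1,1).

Boundary ∂_2: C_2 → C_1 maps a triangle to the signed sum of its edges. For instance
  ∂[0,2,3] = [2,3] − [0,3] + [0,2],
  ∂[0,3,4] = [3,4] − [0,4] + [0,3].
As a 12×6 matrix over Z this has rank 6, with invariant factors (1,1,1,1,1,1).

From H_k ≅ ker(∂_k) / im(∂_{k+1}) we obtain:

  H_0: rank C_0 − rank ∂_1 = 6 − 5 = 1, and the invariant factors of ∂_1 are all 1, so H_0 = Z.
  H_1: rank ker ∂_1 − rank ∂_2 = (12 − 5) − 6 = 1, and the invariant factors of ∂_2 are all 1, so H_1 = Z.
  H_2: rank ker ∂_2 − rank ∂_3 = (6 − 6) − 0 = 0, and there is no ∂_3, so H_2 = 0.

(K is a triangulation of the cylinder S^1 x I.)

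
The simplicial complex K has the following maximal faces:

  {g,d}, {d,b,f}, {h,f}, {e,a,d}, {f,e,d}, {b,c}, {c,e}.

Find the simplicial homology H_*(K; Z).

Order the vertices as a < b < c < d < e < f < g < h. Listing each simplex with vertices in this order, K has dimension 2 with simplices:

  0-simplices (8): a, b, c, d, e, f, g, h
  1-simplices (11): ad, ae, bc, bd, bf, ce, de, df, dg, ef, fh
  2-simplices (3): ade, bdf, def

Hence C_0 ≅ Z^8, C_1 ≅ Z^11, C_2 ≅ Z^3.

Boundary ∂_1: C_1 → C_0 sends each edge [p,q] (with p < q) to q − p. For instance
  ∂ae = e − a.
As a 8×11 matrix over Z this has rank 7, with invariant factors (1,1,1,1,1,1,1).

Boundary ∂_2: C_2 → C_1 maps a triangle to the signed sum of its edges. For instance
  ∂ade = de − ae + ad,
  ∂def = ef − df + de.
The resulting 11×3 matrix has rank 3, and its Smith normal form has invariant factors (1,1,1).

Now H_k = ker ∂_k / im ∂_{k+1}, so:

  H_0: rank C_0 − rank ∂_1 = 8 − 7 = 1, and the invariant factors of ∂_1 are all 1, so H_0 = Z.
  H_1: rank ker ∂_1 − rank ∂_2 = (11 − 7) − 3 = 1, and the invariant factors of ∂_2 are all 1, so H_1 = Z.
  H_2: rank ker ∂_2 − rank ∂_3 = (3 − 3) − 0 = 0, and there is no ∂_3, so H_2 = 0.

H_0 = Z,  H_1 = Z,  H_2 = 0.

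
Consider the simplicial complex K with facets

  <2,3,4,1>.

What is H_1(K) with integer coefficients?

Fix the vertex order 1 < 2 < 3 < 4 and write every simplex with vertices in increasing order. Then dim K = 3 and the simplices of K are:

  0-simplices (4): [1], [2], [3], [4]
  1-simplices (6): [1,2], [1,3], [1,4], [2,3], [2,4], [3,4]
  2-simplices (4): [1,2,3], [1,2,4], [1,3,4], [2,3,4]
  3-simplices (1): [1,2,3,4]

giving chain groups C_0 ≅ Z^4, C_1 ≅ Z^6, C_2 ≅ Z^4, C_3 ≅ Z^1.

∂_1: C_1 → C_0 maps an edge to its endpoints' difference, ∂[p,q] = q − p. For instance
  ∂[3,4] = [4] − [3].
The 4×6 boundary matrix has rank 3 and Smith normal form diag(1,1,1).

∂_2: C_2 → C_1 maps a triangle to the signed sum of its edges. For instance
  ∂[1,2,4] = [2,4] − [1,4] + [1,2],
  ∂[1,3,4] = [3,4] − [1,4] + [1,3].
This gives a 6×4 integer matrix of rank 3; reducing to Smith normal form yields diagonal entries (1,1,1).

The boundary map ∂_3: C_3 → C_2 sends each 3-simplex σ to the alternating sum Σ_i (−1)^i (σ with its i-th vertex removed). For instance
  ∂[1,2,3,4] = [2,3,4] − [1,3,4] + [1,2,4] − [1,2,3].
This gives a 4×1 integer matrix of rank 1; reducing to Smith normal form yields diagonal entries (1).

Computing H_k = (kernel of ∂_k) / (image of ∂_{k+1}):

  H_1: rank ker ∂_1 − rank ∂_2 = (6 − 3) − 3 = 0, and the invariant factors of ∂_2 are all 1, so H_1 ≅ 0.

(K is a triangulation of the 3-simplex.)

H_1 = 0.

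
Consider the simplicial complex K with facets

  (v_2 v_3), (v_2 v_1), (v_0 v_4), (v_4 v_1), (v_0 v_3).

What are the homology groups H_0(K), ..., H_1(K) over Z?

We work with the vertex ordering v_0 < v_1 < v_2 < v_3 < v_4. The simplices of K, each written with vertices in increasing order, are:

  0-simplices (5): [v_0], [v_1], [v_2], [v_3], [v_4]
  1-simplices (5): [v_0,v_3], [v_0,v_4], [v_1,v_2], [v_1,v_4], [v_2,v_3]

Hence C_0 ≅ Z^5, C_1 ≅ Z^5.

∂_1: C_1 → C_0 is given by ∂[p,q] = [q] − [p]. For instance
  ∂[v_0,v_3] = [v_3] − [v_0].
This gives a 5×5 integer matrix of rank 4; reducing to Smith normal form yields diagonal entries (1,1,1,1).

From H_k ≅ ker(∂_k) / im(∂_{k+1}) we obtain:

  H_0: rank C_0 − rank ∂_1 = 5 − 4 = 1, and the invariant factors of ∂_1 are all 1, so H_0 ≅ Z.
  H_1: rank ker ∂_1 − rank ∂_2 = (5 − 4) − 0 = 1, and there is no ∂_2, so H_1 ≅ Z.

(K is a triangulation of the circle S^1.)

H_0 ≅ Z,  H_1 ≅ Z.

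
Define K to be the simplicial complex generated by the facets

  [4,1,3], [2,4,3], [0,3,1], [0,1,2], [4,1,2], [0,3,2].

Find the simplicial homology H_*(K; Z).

H_0 = Z,  H_1 = 0,  H_2 = Z.

We work with the vertex ordering 0 < 1 < 2 < 3 < 4. The simplices of K, each written with vertices in increasing order, are:

  0-simplices (5): [0], [1], [2], [3], [4]
  1-simplices (9): [0,1], [0,2], [0,3], [1,2], [1,3], [1,4], [2,3], [2,4], [3,4]
  2-simplices (6): [0,1,2], [0,1,3], [0,2,3], [1,2,4], [1,3,4], [2,3,4]

so the chain groups are C_0 ≅ Z^5, C_1 ≅ Z^9, C_2 ≅ Z^6.

The boundary map ∂_1: C_1 → C_0 sends each edge [p,q] (with p < q) to q − p.
As a 5×9 matrix over Z this has rank 4, with invariant factors (1,1,1,1).

Boundary ∂_2: C_2 → C_1 maps a triangle to the signed sum of its edges. For instance
  ∂[0,1,3] = [1,3] − [0,3] + [0,1],
  ∂[0,1,2] = [1,2] − [0,2] + [0,1].
The resulting 9×6 matrix has rank 5, and its Smith normal form has invariant factors (1,1,1,1,1).

From H_k ≅ ker(∂_k) / im(∂_{k+1}) we obtain:

  H_0: rank C_0 − rank ∂_1 = 5 − 4 = 1, and the invariant factors of ∂_1 are all 1, so H_0 = Z.
  H_1: rank ker ∂_1 − rank ∂_2 = (9 − 4) − 5 = 0, and the invariant factors of ∂_2 are all 1, so H_1 = 0.
  H_2: rank ker ∂_2 − rank ∂_3 = (6 − 5) − 0 = 1, and there is no ∂_3, so H_2 = Z.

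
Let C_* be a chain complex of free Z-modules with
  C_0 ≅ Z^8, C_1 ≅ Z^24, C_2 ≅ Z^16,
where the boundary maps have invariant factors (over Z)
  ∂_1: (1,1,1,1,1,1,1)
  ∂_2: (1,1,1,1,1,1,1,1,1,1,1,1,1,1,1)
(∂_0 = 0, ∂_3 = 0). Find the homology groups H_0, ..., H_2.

H_0 = Z,  H_1 = Z^2,  H_2 = Z.

H_0: b_0 = 8 − 0 − 7 = 1; torsion from ∂_1 factors > 1: none. So H_0 = Z.
H_1: b_1 = 24 − 7 − 15 = 2; torsion from ∂_2 factors > 1: none. So H_1 = Z^2.
H_2: b_2 = 16 − 15 − 0 = 1; torsion from ∂_3 factors > 1: none. So H_2 = Z.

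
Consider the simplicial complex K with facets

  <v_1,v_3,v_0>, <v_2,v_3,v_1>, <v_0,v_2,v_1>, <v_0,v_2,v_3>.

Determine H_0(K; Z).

Order the vertices as v_0 < v_1 < v_2 < v_3. Listing each simplex with vertices in this order, K has dimension 2 with simplices:

  0-simplices (4): [v_0], [v_1], [v_2], [v_3]
  1-simplices (6): [v_0,v_1], [v_0,v_2], [v_0,v_3], [v_1,v_2], [v_1,v_3], [v_2,v_3]
  2-simplices (4): [v_0,v_1,v_2], [v_0,v_1,v_3], [v_0,v_2,v_3], [v_1,v_2,v_3]

Hence C_0 ≅ Z^4, C_1 ≅ Z^6, C_2 ≅ Z^4.

The boundary map ∂_1: C_1 → C_0 is given by ∂[p,q] = [q] − [p]. For instance
  ∂[v_2,v_3] = [v_3] − [v_2].
The resulting 4×6 matrix has rank 3, and its Smith normal form has invariant factors (1,1,1).

∂_2: C_2 → C_1 maps a triangle to the signed sum of its edges. For instance
  ∂[v_0,v_1,v_3] = [v_1,v_3] − [v_0,v_3] + [v_0,v_1],
  ∂[v_0,v_1,v_2] = [v_1,v_2] − [v_0,v_2] + [v_0,v_1].
This gives a 6×4 integer matrix of rank 3; reducing to Smith normal form yields diagonal entries (1,1,1).

Reading off H_k = ker ∂_k / im ∂_{k+1}:

  H_0: rank C_0 − rank ∂_1 = 4 − 3 = 1, and the invariant factors of ∂_1 are all 1, so H_0 = Z.

(K is a triangulation of the 2-sphere S^2.)

H_0 ≅ Z.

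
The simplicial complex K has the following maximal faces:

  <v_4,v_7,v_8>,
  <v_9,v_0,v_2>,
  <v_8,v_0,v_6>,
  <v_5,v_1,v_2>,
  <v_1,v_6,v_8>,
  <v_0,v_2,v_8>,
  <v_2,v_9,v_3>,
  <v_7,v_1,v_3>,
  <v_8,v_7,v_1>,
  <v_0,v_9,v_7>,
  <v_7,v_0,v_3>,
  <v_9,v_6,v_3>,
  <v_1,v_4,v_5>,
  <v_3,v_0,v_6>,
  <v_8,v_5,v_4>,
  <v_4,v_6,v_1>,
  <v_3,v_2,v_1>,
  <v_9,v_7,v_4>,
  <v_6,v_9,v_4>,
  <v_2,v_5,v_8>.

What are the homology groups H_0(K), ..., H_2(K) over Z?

Order the vertices as v_0 < v_1 < v_2 < v_3 < v_4 < v_5 < v_6 < v_7 < v_8 < v_9. Listing each simplex with vertices in this order, K has dimension 2 with simplices:

  0-simplices (10): [v_0], [v_1], [v_2], [v_3], [v_4], [v_5], [v_6], [v_7], [v_8], [v_9]
  1-simplices (30): (30 of them)
  2-simplices (20): (20 of them)

so the chain groups are C_0 ≅ Z^10, C_1 ≅ Z^30, C_2 ≅ Z^20.

The boundary map ∂_1: C_1 → C_0 is given by ∂[p,q] = [q] − [p]. For instance
  ∂[v_0,v_9] = [v_9] − [v_0].
This gives a 10×30 integer matrix of rank 9; reducing to Smith normal form yields diagonal entries (1,1,1,1,1,1,1,1,1).

∂_2: C_2 → C_1 sends each 2-simplex [p,q,r] to [q,r] − [p,r] + [p,q]. For instance
  ∂[v_4,v_7,v_9] = [v_7,v_9] − [v_4,v_9] + [v_4,v_7],
  ∂[v_1,v_6,v_8] = [v_6,v_8] − [v_1,v_8] + [v_1,v_6].
The resulting 30×20 matrix has rank 20, and its Smith normal form has invariant factors (1,1,1,1,1,1,1,1,1,1,1,1,1,1,1,1,1,1,1,2).

Reading off H_k = ker ∂_k / im ∂_{k+1}:

  H_0: rank C_0 − rank ∂_1 = 10 − 9 = 1, and the invariant factors of ∂_1 are all 1, so H_0 = Z.
  H_1: rank ker ∂_1 − rank ∂_2 = (30 − 9) − 20 = 1, and ∂_2 has invariant factor 2 > 1, so H_1 = Z ⊕ Z/2.
  H_2: rank ker ∂_2 − rank ∂_3 = (20 − 20) − 0 = 0, and there is no ∂_3, so H_2 = 0.

As a check, the Euler characteristic is 10 − 30 + 20 = 0, which agrees with 1 − 1 + 0 = 0.
(K is a triangulation of the Klein bottle.)

H_0 = Z,  H_1 = Z ⊕ Z/2,  H_2 = 0.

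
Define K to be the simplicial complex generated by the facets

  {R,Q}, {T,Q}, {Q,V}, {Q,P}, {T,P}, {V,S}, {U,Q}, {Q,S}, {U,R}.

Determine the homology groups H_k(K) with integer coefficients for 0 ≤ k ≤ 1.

H_0 ≅ Z,  H_1 ≅ Z^3.

We work with the vertex ordering P < Q < R < S < T < U < V. The simplices of K, each written with vertices in increasing order, are:

  0-simplices (7): P, Q, R, S, T, U, V
  1-simplices (9): PQ, PT, QR, QS, QT, QU, QV, RU, SV

Hence C_0 ≅ Z^7, C_1 ≅ Z^9.

∂_1: C_1 → C_0 sends each edge [p,q] (with p < q) to q − p. For instance
  ∂RU = U − R.
The 7×9 boundary matrix has rank 6 and Smith normal form diag(1,1,1,1,1,1).

Reading off H_k = ker ∂_k / im ∂_{k+1}:

  H_0: rank C_0 − rank ∂_1 = 7 − 6 = 1, and the invariant factors of ∂_1 are all 1, so H_0 = Z.
  H_1: rank ker ∂_1 − rank ∂_2 = (9 − 6) − 0 = 3, and there is no ∂_2, so H_1 = Z^3.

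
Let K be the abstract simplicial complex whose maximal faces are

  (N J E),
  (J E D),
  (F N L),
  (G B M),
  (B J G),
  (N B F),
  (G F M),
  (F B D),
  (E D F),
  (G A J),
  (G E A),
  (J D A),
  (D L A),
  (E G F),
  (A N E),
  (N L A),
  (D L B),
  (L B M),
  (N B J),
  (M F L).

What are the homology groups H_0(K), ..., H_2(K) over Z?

H_0 ≅ Z,  H_1 ≅ Z ⊕ Z/2Z,  H_2 = 0.

Take the total order A < B < D < E < F < G < J < L < M < N on the vertex set. Then K (dimension 2) consists of the simplices:

  0-simplices (10): A, B, D, E, F, G, J, L, M, N
  1-simplices (30): AD, AE, AG, AJ, AL, AN, BD, BF, BG, BJ, BL, BM, BN, DE, DF, DJ, DL, EF, EG, EJ, EN, FG, FL, FM, FN, GJ, GM, JN, LM, LN
  2-simplices (20): ADJ, ADL, AEG, AEN, AGJ, ALN, BDF, BDL, BFN, BGJ, BGM, BJN, BLM, DEF, DEJ, EFG, EJN, FGM, FLM, FLN

so the chain groups are C_0 ≅ Z^10, C_1 ≅ Z^30, C_2 ≅ Z^20.

The boundary map ∂_1: C_1 → C_0 is given by ∂[p,q] = [q] − [p].
This gives a 10×30 integer matrix of rank 9; reducing to Smith normal form yields diagonal entries (1,1,1,1,1,1,1,1,1).

∂_2: C_2 → C_1 sends each 2-simplex [p,q,r] to [q,r] − [p,r] + [p,q]. For instance
  ∂BDF = DF − BF + BD,
  ∂DEJ = EJ − DJ + DE.
As a 30×20 matrix over Z this has rank 20, with invariant factors (1,1,1,1,1,1,1,1,1,1,1,1,1,1,1,1,1,1,1,2).

Computing H_k = (kernel of ∂_k) / (image of ∂_{k+1}):

  H_0: rank C_0 − rank ∂_1 = 10 − 9 = 1, and the invariant factors of ∂_1 are all 1, so H_0 ≅ Z.
  H_1: rank ker ∂_1 − rank ∂_2 = (30 − 9) − 20 = 1, and ∂_2 has invariant factor 2 > 1, so H_1 ≅ Z ⊕ Z/2Z.
  H_2: rank ker ∂_2 − rank ∂_3 = (20 − 20) − 0 = 0, and there is no ∂_3, so H_2 ≅ 0.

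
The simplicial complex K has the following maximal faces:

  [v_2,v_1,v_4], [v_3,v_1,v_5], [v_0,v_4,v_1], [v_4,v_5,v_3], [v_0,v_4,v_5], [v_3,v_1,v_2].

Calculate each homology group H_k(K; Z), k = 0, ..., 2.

We work with the vertex ordering v_0 < v_1 < v_2 < v_3 < v_4 < v_5. The simplices of K, each written with vertices in increasing order, are:

  0-simplices (6): [v_0], [v_1], [v_2], [v_3], [v_4], [v_5]
  1-simplices (12): [v_0,v_1], [v_0,v_4], [v_0,v_5], [v_1,v_2], [v_1,v_3], [v_1,v_4], [v_1,v_5], [v_2,v_3], [v_2,v_4], [v_3,v_4], [v_3,v_5], [v_4,v_5]
  2-simplices (6): [v_0,v_1,v_4], [v_0,v_4,v_5], [v_1,v_2,v_3], [v_1,v_2,v_4], [v_1,v_3,v_5], [v_3,v_4,v_5]

giving chain groups C_0 ≅ Z^6, C_1 ≅ Z^12, C_2 ≅ Z^6.

Boundary ∂_1: C_1 → C_0 maps an edge to its endpoints' difference, ∂[p,q] = q − p. For instance
  ∂[v_0,v_5] = [v_5] − [v_0].
The 6×12 boundary matrix has rank 5 and Smith normal form diag(1,1,1,1,1).

Boundary ∂_2: C_2 → C_1 maps a triangle to the signed sum of its edges. For instance
  ∂[v_1,v_2,v_3] = [v_2,v_3] − [v_1,v_3] + [v_1,v_2],
  ∂[v_1,v_2,v_4] = [v_2,v_4] − [v_1,v_4] + [v_1,v_2].
The resulting 12×6 matrix has rank 6, and its Smith normal form has invariant factors (1,1,1,1,1,1).

From H_k ≅ ker(∂_k) / im(∂_{k+1}) we obtain:

  H_0: rank C_0 − rank ∂_1 = 6 − 5 = 1, and the invariant factors of ∂_1 are all 1, so H_0 = Z.
  H_1: rank ker ∂_1 − rank ∂_2 = (12 − 5) − 6 = 1, and the invariant factors of ∂_2 are all 1, so H_1 = Z.
  H_2: rank ker ∂_2 − rank ∂_3 = (6 − 6) − 0 = 0, and there is no ∂_3, so H_2 = 0.

As a check, the Euler characteristic is 6 − 12 + 6 = 0, which agrees with 1 − 1 + 0 = 0.

H_0 ≅ Z,  H_1 ≅ Z,  H_2 = 0.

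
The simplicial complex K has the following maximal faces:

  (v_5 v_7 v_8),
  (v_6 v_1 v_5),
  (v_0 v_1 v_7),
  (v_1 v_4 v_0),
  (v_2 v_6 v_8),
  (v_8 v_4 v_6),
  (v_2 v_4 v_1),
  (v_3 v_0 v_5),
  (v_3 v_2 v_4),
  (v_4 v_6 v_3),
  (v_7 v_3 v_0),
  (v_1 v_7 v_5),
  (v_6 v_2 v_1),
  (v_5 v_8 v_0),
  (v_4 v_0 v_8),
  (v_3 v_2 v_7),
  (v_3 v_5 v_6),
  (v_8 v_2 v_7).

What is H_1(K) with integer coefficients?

H_1 ≅ Z ⊕ Z/2.

Fix the vertex order v_0 < v_1 < v_2 < v_3 < v_4 < v_5 < v_6 < v_7 < v_8 and write every simplex with vertices in increasing order. Then dim K = 2 and the simplices of K are:

  0-simplices (9): [v_0], [v_1], [v_2], [v_3], [v_4], [v_5], [v_6], [v_7], [v_8]
  1-simplices (27): (27 of them)
  2-simplices (18): (18 of them)

giving chain groups C_0 ≅ Z^9, C_1 ≅ Z^27, C_2 ≅ Z^18.

Boundary ∂_1: C_1 → C_0 maps an edge to its endpoints' difference, ∂[p,q] = q − p. For instance
  ∂[v_1,v_6] = [v_6] − [v_1].
This gives a 9×27 integer matrix of rank 8; reducing to Smith normal form yields diagonal entries (1,1,1,1,1,1,1,1).

Boundary ∂_2: C_2 → C_1 acts by ∂[p,q,r] = [q,r] − [p,r] + [p,q]. For instance
  ∂[v_1,v_5,v_6] = [v_5,v_6] − [v_1,v_6] + [v_1,v_5],
  ∂[v_3,v_4,v_6] = [v_4,v_6] − [v_3,v_6] + [v_3,v_4].
As a 27×18 matrix over Z this has rank 18, with invariant factors (1,1,1,1,1,1,1,1,1,1,1,1,1,1,1,1,1,2).

Reading off H_k = ker ∂_k / im ∂_{k+1}:

  H_1: rank ker ∂_1 − rank ∂_2 = (27 − 8) − 18 = 1, and ∂_2 has invariant factor 2 > 1, so H_1 ≅ Z ⊕ Z/2.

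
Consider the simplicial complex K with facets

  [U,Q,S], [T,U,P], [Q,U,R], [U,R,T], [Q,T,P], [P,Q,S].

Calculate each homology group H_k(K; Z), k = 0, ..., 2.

H_0 ≅ Z,  H_1 ≅ Z,  H_2 = 0.

K has 6 vertices, 12 edges, 6 triangles.
rank ∂_0 = 0, rank ∂_1 = 5 ⇒ b_0 = 6 − 0 − 5 = 1; all invariant factors of ∂_1 are 1 so no torsion. So H_0 ≅ Z.
rank ∂_1 = 5, rank ∂_2 = 6 ⇒ b_1 = 12 − 5 − 6 = 1; all invariant factors of ∂_2 are 1 so no torsion. So H_1 ≅ Z.
rank ∂_2 = 6, rank ∂_3 = 0 ⇒ b_2 = 6 − 6 − 0 = 0. So H_2 ≅ 0.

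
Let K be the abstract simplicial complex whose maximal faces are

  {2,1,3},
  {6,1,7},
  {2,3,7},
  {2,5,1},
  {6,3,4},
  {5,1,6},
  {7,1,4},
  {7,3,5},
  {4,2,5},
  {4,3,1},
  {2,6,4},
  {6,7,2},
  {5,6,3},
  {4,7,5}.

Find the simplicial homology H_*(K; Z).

We work with the vertex ordering 1 < 2 < 3 < 4 < 5 < 6 < 7. The simplices of K, each written with vertices in increasing order, are:

  0-simplices (7): [1], [2], [3], [4], [5], [6], [7]
  1-simplices (21): [1,2], [1,3], [1,4], [1,5], [1,6], [1,7], [2,3], [2,4], [2,5], [2,6], [2,7], [3,4], [3,5], [3,6], [3,7], [4,5], [4,6], [4,7], [5,6], [5,7], [6,7]
  2-simplices (14): [1,2,3], [1,2,5], [1,3,4], [1,4,7], [1,5,6], [1,6,7], [2,3,7], [2,4,5], [2,4,6], [2,6,7], [3,4,6], [3,5,6], [3,5,7], [4,5,7]

so the chain groups are C_0 ≅ Z^7, C_1 ≅ Z^21, C_2 ≅ Z^14.

∂_1: C_1 → C_0 maps an edge to its endpoints' difference, ∂[p,q] = q − p.
The 7×21 boundary matrix has rank 6 and Smith normal form diag(1,1,1,1,1,1).

The boundary map ∂_2: C_2 → C_1 acts by ∂[p,q,r] = [q,r] − [p,r] + [p,q]. For instance
  ∂[2,4,6] = [4,6] − [2,6] + [2,4],
  ∂[2,6,7] = [6,7] − [2,7] + [2,6].
The 21×14 boundary matrix has rank 13 and Smith normal form diag(1,1,1,1,1,1,1,1,1,1,1,1,1).

Now H_k = ker ∂_k / im ∂_{k+1}, so:

  H_0: rank C_0 − rank ∂_1 = 7 − 6 = 1, and the invariant factors of ∂_1 are all 1, so H_0 = Z.
  H_1: rank ker ∂_1 − rank ∂_2 = (21 − 6) − 13 = 2, and the invariant factors of ∂_2 are all 1, so H_1 = Z^2.
  H_2: rank ker ∂_2 − rank ∂_3 = (14 − 13) − 0 = 1, and there is no ∂_3, so H_2 = Z.

As a check, the Euler characteristic is 7 − 21 + 14 = 0, which agrees with 1 − 2 + 1 = 0.
(K is a triangulation of the torus T^2.)

H_0 = Z,  H_1 = Z^2,  H_2 = Z.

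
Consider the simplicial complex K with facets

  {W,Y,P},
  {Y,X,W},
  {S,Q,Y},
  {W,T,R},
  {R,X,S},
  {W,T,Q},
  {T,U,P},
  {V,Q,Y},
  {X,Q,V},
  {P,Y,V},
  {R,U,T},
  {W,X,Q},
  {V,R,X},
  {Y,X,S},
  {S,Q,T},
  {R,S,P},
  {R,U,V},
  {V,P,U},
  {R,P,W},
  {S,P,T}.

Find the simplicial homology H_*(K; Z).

Take the total order P < Q < R < S < T < U < V < W < X < Y on the vertex set. Then K (dimension 2) consists of the simplices:

  0-simplices (10): P, Q, R, S, T, U, V, W, X, Y
  1-simplices (30): PR, PS, PT, PU, PV, PW, PY, QS, QT, QV, QW, QX, QY, RS, RT, RU, RV, RW, RX, ST, SX, SY, TU, TW, UV, VX, VY, WX, WY, XY
  2-simplices (20): PRS, PRW, PST, PTU, PUV, PVY, PWY, QST, QSY, QTW, QVX, QVY, QWX, RSX, RTU, RTW, RUV, RVX, SXY, WXY

Hence C_0 ≅ Z^10, C_1 ≅ Z^30, C_2 ≅ Z^20.

The boundary map ∂_1: C_1 → C_0 maps an edge to its endpoints' difference, ∂[p,q] = q − p. For instance
  ∂QS = S − Q.
This gives a 10×30 integer matrix of rank 9; reducing to Smith normal form yields diagonal entries (1,1,1,1,1,1,1,1,1).

The boundary map ∂_2: C_2 → C_1 acts by ∂[p,q,r] = [q,r] − [p,r] + [p,q]. For instance
  ∂RUV = UV − RV + RU,
  ∂QVY = VY − QY + QV.
The 30×20 boundary matrix has rank 20 and Smith normal form diag(1,1,1,1,1,1,1,1,1,1,1,1,1,1,1,1,1,1,1,2).

Now H_k = ker ∂_k / im ∂_{k+1}, so:

  H_0: rank C_0 − rank ∂_1 = 10 − 9 = 1, and the invariant factors of ∂_1 are all 1, so H_0 ≅ Z.
  H_1: rank ker ∂_1 − rank ∂_2 = (30 − 9) − 20 = 1, and ∂_2 has invariant factor 2 > 1, so H_1 ≅ Z ⊕ Z/2Z.
  H_2: rank ker ∂_2 − rank ∂_3 = (20 − 20) − 0 = 0, and there is no ∂_3, so H_2 ≅ 0.

H_0 = Z,  H_1 = Z ⊕ Z/2Z,  H_2 = 0.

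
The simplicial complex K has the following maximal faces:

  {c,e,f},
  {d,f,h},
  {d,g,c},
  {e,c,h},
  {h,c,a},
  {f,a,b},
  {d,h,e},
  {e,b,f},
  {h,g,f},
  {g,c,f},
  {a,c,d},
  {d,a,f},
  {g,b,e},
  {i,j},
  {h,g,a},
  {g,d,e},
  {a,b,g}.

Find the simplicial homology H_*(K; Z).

H_0 = Z^2,  H_1 = Z^2,  H_2 = Z.

Order the vertices as a < b < c < d < e < f < g < h < i < j. Listing each simplex with vertices in this order, K has dimension 2 with simplices:

  0-simplices (10): a, b, c, d, e, f, g, h, i, j
  1-simplices (25): ab, ac, ad, af, ag, ah, be, bf, bg, cd, ce, cf, cg, ch, de, df, dg, dh, ef, eg, eh, fg, fh, gh, ij
  2-simplices (16): abf, abg, acd, ach, adf, agh, bef, beg, cdg, cef, ceh, cfg, deg, deh, dfh, fgh

Hence C_0 ≅ Z^10, C_1 ≅ Z^25, C_2 ≅ Z^16.

Boundary ∂_1: C_1 → C_0 is given by ∂[p,q] = [q] − [p]. For instance
  ∂ac = c − a.
This gives a 10×25 integer matrix of rank 8; reducing to Smith normal form yields diagonal entries (1,1,1,1,1,1,1,1).

The boundary map ∂_2: C_2 → C_1 sends each 2-simplex [p,q,r] to [q,r] − [p,r] + [p,q]. For instance
  ∂agh = gh − ah + ag,
  ∂deg = eg − dg + de.
As a 25×16 matrix over Z this has rank 15, with invariant factors (1,1,1,1,1,1,1,1,1,1,1,1,1,1,1).

Reading off H_k = ker ∂_k / im ∂_{k+1}:

  H_0: rank C_0 − rank ∂_1 = 10 − 8 = 2, and the invariant factors of ∂_1 are all 1, so H_0 = Z^2.
  H_1: rank ker ∂_1 − rank ∂_2 = (25 − 8) − 15 = 2, and the invariant factors of ∂_2 are all 1, so H_1 = Z^2.
  H_2: rank ker ∂_2 − rank ∂_3 = (16 − 15) − 0 = 1, and there is no ∂_3, so H_2 = Z.

As a check, the Euler characteristic is 10 − 25 + 16 = 1, which agrees with 2 − 2 + 1 = 1.
(K is a triangulation of the disjoint union of the torus T^2 and the 1-simplex.)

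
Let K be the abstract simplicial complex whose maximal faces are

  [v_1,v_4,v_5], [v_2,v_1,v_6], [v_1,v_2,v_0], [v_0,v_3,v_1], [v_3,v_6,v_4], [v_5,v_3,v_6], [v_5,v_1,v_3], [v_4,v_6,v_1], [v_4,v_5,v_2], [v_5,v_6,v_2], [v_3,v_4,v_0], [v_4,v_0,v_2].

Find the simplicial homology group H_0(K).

H_0 = Z.

We work with the vertex ordering v_0 < v_1 < v_2 < v_3 < v_4 < v_5 < v_6. The simplices of K, each written with vertices in increasing order, are:

  0-simplices (7): [v_0], [v_1], [v_2], [v_3], [v_4], [v_5], [v_6]
  1-simplices (18): (18 of them)
  2-simplices (12): (12 of them)

so the chain groups are C_0 ≅ Z^7, C_1 ≅ Z^18, C_2 ≅ Z^12.

Boundary ∂_1: C_1 → C_0 is given by ∂[p,q] = [q] − [p].
The 7×18 boundary matrix has rank 6 and Smith normal form diag(1,1,1,1,1,1).

Boundary ∂_2: C_2 → C_1 sends each 2-simplex [p,q,r] to [q,r] − [p,r] + [p,q]. For instance
  ∂[v_1,v_3,v_5] = [v_3,v_5] − [v_1,v_5] + [v_1,v_3],
  ∂[v_1,v_4,v_6] = [v_4,v_6] − [v_1,v_6] + [v_1,v_4].
The resulting 18×12 matrix has rank 12, and its Smith normal form has invariant factors (1,1,1,1,1,1,1,1,1,1,1,2).

From H_k ≅ ker(∂_k) / im(∂_{k+1}) we obtain:

  H_0: rank C_0 − rank ∂_1 = 7 − 6 = 1, and the invariant factors of ∂_1 are all 1, so H_0 ≅ Z.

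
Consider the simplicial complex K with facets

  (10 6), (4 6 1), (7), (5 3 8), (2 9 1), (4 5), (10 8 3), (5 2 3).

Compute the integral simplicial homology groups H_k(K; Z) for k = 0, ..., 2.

Take the total order 1 < 2 < 3 < 4 < 5 < 6 < 7 < 8 < 9 < 10 on the vertex set. Then K (dimension 2) consists of the simplices:

  0-simplices (10): [1], [2], [3], [4], [5], [6], [7], [8], [9], [10]
  1-simplices (15): [1,2], [1,4], [1,6], [1,9], [2,3], [2,5], [2,9], [3,5], [3,8], [3,10], [4,5], [4,6], [5,8], [6,10], [8,10]
  2-simplices (5): [1,2,9], [1,4,6], [2,3,5], [3,5,8], [3,8,10]

so the chain groups are C_0 ≅ Z^10, C_1 ≅ Z^15, C_2 ≅ Z^5.

The boundary map ∂_1: C_1 → C_0 is given by ∂[p,q] = [q] − [p]. For instance
  ∂[2,9] = [9] − [2].
The 10×15 boundary matrix has rank 8 and Smith normal form diag(1,1,1,1,1,1,1,1).

∂_2: C_2 → C_1 maps a triangle to the signed sum of its edges. For instance
  ∂[1,4,6] = [4,6] − [1,6] + [1,4],
  ∂[3,8,10] = [8,10] − [3,10] + [3,8].
This gives a 15×5 integer matrix of rank 5; reducing to Smith normal form yields diagonal entries (1,1,1,1,1).

From H_k ≅ ker(∂_k) / im(∂_{k+1}) we obtain:

  H_0: rank C_0 − rank ∂_1 = 10 − 8 = 2, and the invariant factors of ∂_1 are all 1, so H_0 = Z^2.
  H_1: rank ker ∂_1 − rank ∂_2 = (15 − 8) − 5 = 2, and the invariant factors of ∂_2 are all 1, so H_1 = Z^2.
  H_2: rank ker ∂_2 − rank ∂_3 = (5 − 5) − 0 = 0, and there is no ∂_3, so H_2 = 0.

H_0 ≅ Z^2,  H_1 ≅ Z^2,  H_2 = 0.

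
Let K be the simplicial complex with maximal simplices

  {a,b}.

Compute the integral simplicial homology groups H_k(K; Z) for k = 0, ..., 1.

Order the vertices as a < b. Listing each simplex with vertices in this order, K has dimension 1 with simplices:

  0-simplices (2): a, b
  1-simplices (1): ab

Hence C_0 ≅ Z^2, C_1 ≅ Z^1.

The boundary map ∂_1: C_1 → C_0 is given by ∂[p,q] = [q] − [p]. For instance
  ∂ab = b − a.
The resulting 2×1 matrix has rank 1, and its Smith normal form has invariant factors (1).

Now H_k = ker ∂_k / im ∂_{k+1}, so:

  H_0: rank C_0 − rank ∂_1 = 2 − 1 = 1, and the invariant factors of ∂_1 are all 1, so H_0 ≅ Z.
  H_1: rank ker ∂_1 − rank ∂_2 = (1 − 1) − 0 = 0, and there is no ∂_2, so H_1 ≅ 0.

H_0 ≅ Z,  H_1 = 0.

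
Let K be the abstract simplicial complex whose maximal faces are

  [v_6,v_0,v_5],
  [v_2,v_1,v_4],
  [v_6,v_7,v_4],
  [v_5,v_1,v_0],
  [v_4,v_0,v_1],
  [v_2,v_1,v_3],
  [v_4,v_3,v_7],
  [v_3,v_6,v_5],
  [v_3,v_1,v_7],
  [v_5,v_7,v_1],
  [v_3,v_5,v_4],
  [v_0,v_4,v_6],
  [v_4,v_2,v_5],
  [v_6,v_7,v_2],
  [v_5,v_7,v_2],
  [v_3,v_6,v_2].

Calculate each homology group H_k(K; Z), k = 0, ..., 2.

Take the total order v_0 < v_1 < v_2 < v_3 < v_4 < v_5 < v_6 < v_7 on the vertex set. Then K (dimension 2) consists of the simplices:

  0-simplices (8): [v_0], [v_1], [v_2], [v_3], [v_4], [v_5], [v_6], [v_7]
  1-simplices (24): (24 of them)
  2-simplices (16): (16 of them)

so the chain groups are C_0 ≅ Z^8, C_1 ≅ Z^24, C_2 ≅ Z^16.

The boundary map ∂_1: C_1 → C_0 is given by ∂[p,q] = [q] − [p]. For instance
  ∂[v_1,v_2] = [v_2] − [v_1].
As a 8×24 matrix over Z this has rank 7, with invariant factors (1,1,1,1,1,1,1).

∂_2: C_2 → C_1 maps a triangle to the signed sum of its edges. For instance
  ∂[v_2,v_6,v_7] = [v_6,v_7] − [v_2,v_7] + [v_2,v_6],
  ∂[v_2,v_3,v_6] = [v_3,v_6] − [v_2,v_6] + [v_2,v_3].
The 24×16 boundary matrix has rank 15 and Smith normal form diag(1,1,1,1,1,1,1,1,1,1,1,1,1,1,1).

Computing H_k = (kernel of ∂_k) / (image of ∂_{k+1}):

  H_0: rank C_0 − rank ∂_1 = 8 − 7 = 1, and the invariant factors of ∂_1 are all 1, so H_0 ≅ Z.
  H_1: rank ker ∂_1 − rank ∂_2 = (24 − 7) − 15 = 2, and the invariant factors of ∂_2 are all 1, so H_1 ≅ Z^2.
  H_2: rank ker ∂_2 − rank ∂_3 = (16 − 15) − 0 = 1, and there is no ∂_3, so H_2 ≅ Z.

As a check, the Euler characteristic is 8 − 24 + 16 = 0, which agrees with 1 − 2 + 1 = 0.

H_0 = Z,  H_1 = Z^2,  H_2 = Z.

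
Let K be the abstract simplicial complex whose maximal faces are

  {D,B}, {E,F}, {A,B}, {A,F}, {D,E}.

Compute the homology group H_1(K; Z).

Order the vertices as A < B < D < E < F. Listing each simplex with vertices in this order, K has dimension 1 with simplices:

  0-simplices (5): A, B, D, E, F
  1-simplices (5): AB, AF, BD, DE, EF

Hence C_0 ≅ Z^5, C_1 ≅ Z^5.

∂_1: C_1 → C_0 sends each edge [p,q] (with p < q) to q − p.
The resulting 5×5 matrix has rank 4, and its Smith normal form has invariant factors (1,1,1,1).

Computing H_k = (kernel of ∂_k) / (image of ∂_{k+1}):

  H_1: rank ker ∂_1 − rank ∂_2 = (5 − 4) − 0 = 1, and there is no ∂_2, so H_1 ≅ Z.

(K is a triangulation of the circle S^1.)

H_1 ≅ Z.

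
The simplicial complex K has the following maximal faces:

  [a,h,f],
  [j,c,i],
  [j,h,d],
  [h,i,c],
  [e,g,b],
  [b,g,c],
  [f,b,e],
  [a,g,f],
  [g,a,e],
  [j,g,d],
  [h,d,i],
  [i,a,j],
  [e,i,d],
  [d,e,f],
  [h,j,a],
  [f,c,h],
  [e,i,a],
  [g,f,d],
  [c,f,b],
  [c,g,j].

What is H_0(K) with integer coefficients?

H_0 ≅ Z.

We work with the vertex ordering a < b < c < d < e < f < g < h < i < j. The simplices of K, each written with vertices in increasing order, are:

  0-simplices (10): a, b, c, d, e, f, g, h, i, j
  1-simplices (30): ae, af, ag, ah, ai, aj, bc, be, bf, bg, cf, cg, ch, ci, cj, de, df, dg, dh, di, dj, ef, eg, ei, fg, fh, gj, hi, hj, ij
  2-simplices (20): aeg, aei, afg, afh, ahj, aij, bcf, bcg, bef, beg, cfh, cgj, chi, cij, def, dei, dfg, dgj, dhi, dhj

Hence C_0 ≅ Z^10, C_1 ≅ Z^30, C_2 ≅ Z^20.

Boundary ∂_1: C_1 → C_0 maps an edge to its endpoints' difference, ∂[p,q] = q − p. For instance
  ∂cf = f − c.
As a 10×30 matrix over Z this has rank 9, with invariant factors (1,1,1,1,1,1,1,1,1).

Boundary ∂_2: C_2 → C_1 sends each 2-simplex [p,q,r] to [q,r] − [p,r] + [p,q]. For instance
  ∂ahj = hj − aj + ah,
  ∂cfh = fh − ch + cf.
As a 30×20 matrix over Z this has rank 20, with invariant factors (1,1,1,1,1,1,1,1,1,1,1,1,1,1,1,1,1,1,1,2).

From H_k ≅ ker(∂_k) / im(∂_{k+1}) we obtain:

  H_0: rank C_0 − rank ∂_1 = 10 − 9 = 1, and the invariant factors of ∂_1 are all 1, so H_0 = Z.

(K is a triangulation of the Klein bottle.)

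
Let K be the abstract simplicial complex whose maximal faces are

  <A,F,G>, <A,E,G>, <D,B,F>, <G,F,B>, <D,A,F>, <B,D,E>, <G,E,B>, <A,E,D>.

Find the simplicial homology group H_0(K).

H_0 ≅ Z.

We work with the vertex ordering A < B < D < E < F < G. The simplices of K, each written with vertices in increasing order, are:

  0-simplices (6): A, B, D, E, F, G
  1-simplices (12): AD, AE, AF, AG, BD, BE, BF, BG, DE, DF, EG, FG
  2-simplices (8): ADE, ADF, AEG, AFG, BDE, BDF, BEG, BFG

so the chain groups are C_0 ≅ Z^6, C_1 ≅ Z^12, C_2 ≅ Z^8.

Boundary ∂_1: C_1 → C_0 maps an edge to its endpoints' difference, ∂[p,q] = q − p. For instance
  ∂BG = G − B.
This gives a 6×12 integer matrix of rank 5; reducing to Smith normal form yields diagonal entries (1,1,1,1,1).

The boundary map ∂_2: C_2 → C_1 sends each 2-simplex [p,q,r] to [q,r] − [p,r] + [p,q]. For instance
  ∂ADE = DE − AE + AD,
  ∂ADF = DF − AF + AD.
This gives a 12×8 integer matrix of rank 7; reducing to Smith normal form yields diagonal entries (1,1,1,1,1,1,1).

Computing H_k = (kernel of ∂_k) / (image of ∂_{k+1}):

  H_0: rank C_0 − rank ∂_1 = 6 − 5 = 1, and the invariant factors of ∂_1 are all 1, so H_0 ≅ Z.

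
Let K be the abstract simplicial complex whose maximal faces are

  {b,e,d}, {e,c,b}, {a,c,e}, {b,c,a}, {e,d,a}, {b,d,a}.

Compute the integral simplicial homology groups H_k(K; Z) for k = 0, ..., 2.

Order the vertices as a < b < c < d < e. Listing each simplex with vertices in this order, K has dimension 2 with simplices:

  0-simplices (5): a, b, c, d, e
  1-simplices (9): ab, ac, ad, ae, bc, bd, be, ce, de
  2-simplices (6): abc, abd, ace, ade, bce, bde

giving chain groups C_0 ≅ Z^5, C_1 ≅ Z^9, C_2 ≅ Z^6.

∂_1: C_1 → C_0 is given by ∂[p,q] = [q] − [p]. For instance
  ∂ac = c − a.
As a 5×9 matrix over Z this has rank 4, with invariant factors (1,1,1,1).

The boundary map ∂_2: C_2 → C_1 maps a triangle to the signed sum of its edges. For instance
  ∂abc = bc − ac + ab,
  ∂abd = bd − ad + ab.
The resulting 9×6 matrix has rank 5, and its Smith normal form has invariant factors (1,1,1,1,1).

From H_k ≅ ker(∂_k) / im(∂_{k+1}) we obtain:

  H_0: rank C_0 − rank ∂_1 = 5 − 4 = 1, and the invariant factors of ∂_1 are all 1, so H_0 = Z.
  H_1: rank ker ∂_1 − rank ∂_2 = (9 − 4) − 5 = 0, and the invariant factors of ∂_2 are all 1, so H_1 = 0.
  H_2: rank ker ∂_2 − rank ∂_3 = (6 − 5) − 0 = 1, and there is no ∂_3, so H_2 = Z.

H_0 = Z,  H_1 = 0,  H_2 = Z.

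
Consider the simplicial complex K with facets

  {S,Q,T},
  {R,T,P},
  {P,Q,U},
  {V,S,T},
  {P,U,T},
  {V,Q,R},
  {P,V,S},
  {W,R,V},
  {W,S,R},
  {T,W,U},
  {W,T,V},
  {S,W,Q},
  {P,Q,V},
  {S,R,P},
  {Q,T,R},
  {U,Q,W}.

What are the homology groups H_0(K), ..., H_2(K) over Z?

H_0 = Z,  H_1 = Z^2,  H_2 = Z.

We work with the vertex ordering P < Q < R < S < T < U < V < W. The simplices of K, each written with vertices in increasing order, are:

  0-simplices (8): P, Q, R, S, T, U, V, W
  1-simplices (24): PQ, PR, PS, PT, PU, PV, QR, QS, QT, QU, QV, QW, RS, RT, RV, RW, ST, SV, SW, TU, TV, TW, UW, VW
  2-simplices (16): PQU, PQV, PRS, PRT, PSV, PTU, QRT, QRV, QST, QSW, QUW, RSW, RVW, STV, TUW, TVW

giving chain groups C_0 ≅ Z^8, C_1 ≅ Z^24, C_2 ≅ Z^16.

The boundary map ∂_1: C_1 → C_0 is given by ∂[p,q] = [q] − [p].
The 8×24 boundary matrix has rank 7 and Smith normal form diag(1,1,1,1,1,1,1).

The boundary map ∂_2: C_2 → C_1 acts by ∂[p,q,r] = [q,r] − [p,r] + [p,q]. For instance
  ∂QSW = SW − QW + QS,
  ∂PRS = RS − PS + PR.
As a 24×16 matrix over Z this has rank 15, with invariant factors (1,1,1,1,1,1,1,1,1,1,1,1,1,1,1).

Computing H_k = (kernel of ∂_k) / (image of ∂_{k+1}):

  H_0: rank C_0 − rank ∂_1 = 8 − 7 = 1, and the invariant factors of ∂_1 are all 1, so H_0 ≅ Z.
  H_1: rank ker ∂_1 − rank ∂_2 = (24 − 7) − 15 = 2, and the invariant factors of ∂_2 are all 1, so H_1 ≅ Z^2.
  H_2: rank ker ∂_2 − rank ∂_3 = (16 − 15) − 0 = 1, and there is no ∂_3, so H_2 ≅ Z.

As a check, the Euler characteristic is 8 − 24 + 16 = 0, which agrees with 1 − 2 + 1 = 0.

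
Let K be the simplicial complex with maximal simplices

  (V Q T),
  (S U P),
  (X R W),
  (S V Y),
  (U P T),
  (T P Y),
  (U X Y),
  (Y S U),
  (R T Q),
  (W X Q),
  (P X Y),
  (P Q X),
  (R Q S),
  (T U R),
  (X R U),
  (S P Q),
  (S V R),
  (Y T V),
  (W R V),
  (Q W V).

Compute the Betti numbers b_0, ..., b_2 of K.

Order the vertices as P < Q < R < S < T < U < V < W < X < Y. Listing each simplex with vertices in this order, K has dimension 2 with simplices:

  0-simplices (10): P, Q, R, S, T, U, V, W, X, Y
  1-simplices (30): PQ, PS, PT, PU, PX, PY, QR, QS, QT, QV, QW, QX, RS, RT, RU, RV, RW, RX, SU, SV, SY, TU, TV, TY, UX, UY, VW, VY, WX, XY
  2-simplices (20): PQS, PQX, PSU, PTU, PTY, PXY, QRS, QRT, QTV, QVW, QWX, RSV, RTU, RUX, RVW, RWX, SUY, SVY, TVY, UXY

giving chain groups C_0 ≅ Z^10, C_1 ≅ Z^30, C_2 ≅ Z^20.

∂_1: C_1 → C_0 maps an edge to its endpoints' difference, ∂[p,q] = q − p. For instance
  ∂PQ = Q − P.
The resulting 10×30 matrix has rank 9, and its Smith normal form has invariant factors (1,1,1,1,1,1,1,1,1).

Boundary ∂_2: C_2 → C_1 maps a triangle to the signed sum of its edges. For instance
  ∂RWX = WX − RX + RW,
  ∂PSU = SU − PU + PS.
The resulting 30×20 matrix has rank 20, and its Smith normal form has invariant factors (1,1,1,1,1,1,1,1,1,1,1,1,1,1,1,1,1,1,1,2).

Computing H_k = (kernel of ∂_k) / (image of ∂_{k+1}):

  H_0: rank C_0 − rank ∂_1 = 10 − 9 = 1, and the invariant factors of ∂_1 are all 1, so H_0 ≅ Z.
  H_1: rank ker ∂_1 − rank ∂_2 = (30 − 9) − 20 = 1, and ∂_2 has invariant factor 2 > 1, so H_1 ≅ Z ⊕ Z/2.
  H_2: rank ker ∂_2 − rank ∂_3 = (20 − 20) − 0 = 0, and there is no ∂_3, so H_2 ≅ 0.

As a check, the Euler characteristic is 10 − 30 + 20 = 0, which agrees with 1 − 1 + 0 = 0.

Hence the Betti numbers are b_0 = 1, b_1 = 1, b_2 = 0.

b_0 = 1, b_1 = 1, b_2 = 0.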